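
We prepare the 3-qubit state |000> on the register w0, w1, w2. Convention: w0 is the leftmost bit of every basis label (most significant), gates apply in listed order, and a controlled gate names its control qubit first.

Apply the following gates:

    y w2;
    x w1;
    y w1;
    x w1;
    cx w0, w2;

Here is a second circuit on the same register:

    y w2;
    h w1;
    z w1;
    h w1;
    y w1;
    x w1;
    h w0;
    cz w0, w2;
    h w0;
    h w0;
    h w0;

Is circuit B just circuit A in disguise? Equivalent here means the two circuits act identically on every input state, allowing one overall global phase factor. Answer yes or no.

No — the two circuits implement different unitaries, even allowing a global phase.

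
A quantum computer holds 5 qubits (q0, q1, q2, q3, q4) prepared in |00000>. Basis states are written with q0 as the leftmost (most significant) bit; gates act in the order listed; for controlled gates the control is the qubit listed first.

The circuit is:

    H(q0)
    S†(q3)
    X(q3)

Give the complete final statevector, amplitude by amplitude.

After the circuit, the state carries amplitude sqrt(2)/2 on |00010>, sqrt(2)/2 on |10010>, and 0 on every other basis state.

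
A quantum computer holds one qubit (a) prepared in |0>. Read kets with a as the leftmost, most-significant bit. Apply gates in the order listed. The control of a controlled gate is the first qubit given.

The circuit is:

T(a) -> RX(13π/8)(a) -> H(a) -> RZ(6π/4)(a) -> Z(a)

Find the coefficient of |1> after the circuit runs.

The final state's coefficient on |1> equals sqrt(2)*(sin(3*pi/16) + I*cos(3*pi/16))*exp(I*pi/4)/2.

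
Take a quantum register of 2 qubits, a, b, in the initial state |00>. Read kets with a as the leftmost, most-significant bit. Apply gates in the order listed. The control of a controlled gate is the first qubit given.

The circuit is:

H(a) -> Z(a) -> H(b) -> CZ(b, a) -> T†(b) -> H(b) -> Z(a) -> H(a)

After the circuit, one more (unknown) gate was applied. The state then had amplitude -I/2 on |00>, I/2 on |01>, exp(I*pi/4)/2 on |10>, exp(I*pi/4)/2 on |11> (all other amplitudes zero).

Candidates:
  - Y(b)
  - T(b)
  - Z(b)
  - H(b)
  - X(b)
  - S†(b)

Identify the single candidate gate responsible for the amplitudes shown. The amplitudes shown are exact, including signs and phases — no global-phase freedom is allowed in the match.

The unique candidate consistent with the amplitudes is Y(b).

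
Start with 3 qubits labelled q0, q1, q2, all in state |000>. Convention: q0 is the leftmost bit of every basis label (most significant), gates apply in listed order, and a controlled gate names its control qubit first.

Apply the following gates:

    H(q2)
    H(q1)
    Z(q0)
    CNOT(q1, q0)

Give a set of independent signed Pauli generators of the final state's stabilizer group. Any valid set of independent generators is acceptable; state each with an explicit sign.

The stabilizer group can be generated by +XXI, +IIX, +ZZI, among other valid generating sets.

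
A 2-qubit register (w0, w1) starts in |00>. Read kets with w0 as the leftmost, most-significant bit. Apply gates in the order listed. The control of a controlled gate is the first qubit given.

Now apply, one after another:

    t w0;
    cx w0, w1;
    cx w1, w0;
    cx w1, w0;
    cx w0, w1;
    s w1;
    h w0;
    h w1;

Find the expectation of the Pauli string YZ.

The observable YZ averages to 0. Key observation: gates 2-5 undo each other exactly, leaving only the rest of the circuit to track.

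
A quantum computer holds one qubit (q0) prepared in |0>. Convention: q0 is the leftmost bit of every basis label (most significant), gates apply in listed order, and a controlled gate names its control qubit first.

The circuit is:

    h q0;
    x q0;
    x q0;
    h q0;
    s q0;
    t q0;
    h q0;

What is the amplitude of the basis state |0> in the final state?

The final state's coefficient on |0> equals sqrt(2)/2.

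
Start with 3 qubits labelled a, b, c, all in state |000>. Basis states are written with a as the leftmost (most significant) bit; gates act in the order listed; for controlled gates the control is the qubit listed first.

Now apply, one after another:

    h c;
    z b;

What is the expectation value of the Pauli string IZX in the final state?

The observable IZX averages to 1.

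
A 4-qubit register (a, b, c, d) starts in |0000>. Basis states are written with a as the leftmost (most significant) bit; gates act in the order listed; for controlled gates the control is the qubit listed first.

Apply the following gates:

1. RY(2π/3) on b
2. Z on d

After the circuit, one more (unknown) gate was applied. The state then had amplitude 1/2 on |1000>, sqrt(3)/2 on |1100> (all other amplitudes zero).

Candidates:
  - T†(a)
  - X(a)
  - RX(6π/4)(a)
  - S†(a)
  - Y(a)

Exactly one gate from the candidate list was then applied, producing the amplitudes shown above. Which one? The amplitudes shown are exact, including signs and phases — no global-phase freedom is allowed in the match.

The unique candidate consistent with the amplitudes is X(a).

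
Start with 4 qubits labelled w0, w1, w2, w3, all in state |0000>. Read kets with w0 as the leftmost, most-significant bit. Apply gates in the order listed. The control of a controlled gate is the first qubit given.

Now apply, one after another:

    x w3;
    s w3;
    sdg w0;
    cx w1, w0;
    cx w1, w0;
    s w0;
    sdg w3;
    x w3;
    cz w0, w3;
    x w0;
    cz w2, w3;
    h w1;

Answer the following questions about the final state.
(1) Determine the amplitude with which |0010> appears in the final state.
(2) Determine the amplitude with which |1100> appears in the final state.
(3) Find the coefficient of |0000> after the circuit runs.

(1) The final state's coefficient on |0010> equals 0. Key observation: steps 1-8 multiply out to the identity, so the circuit reduces to the remaining gates.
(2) The amplitude on |1100> is sqrt(2)/2.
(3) The amplitude on |0000> is 0.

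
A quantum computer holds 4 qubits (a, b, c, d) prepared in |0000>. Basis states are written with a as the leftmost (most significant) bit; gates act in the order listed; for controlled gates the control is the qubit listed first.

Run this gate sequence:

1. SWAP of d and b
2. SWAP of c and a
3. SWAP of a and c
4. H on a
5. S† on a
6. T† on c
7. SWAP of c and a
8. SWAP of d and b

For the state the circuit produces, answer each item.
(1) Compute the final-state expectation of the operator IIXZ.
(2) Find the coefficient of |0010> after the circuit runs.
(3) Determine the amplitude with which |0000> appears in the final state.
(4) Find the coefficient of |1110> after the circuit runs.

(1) In the final state, IIXZ has expectation 0.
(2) The final state's coefficient on |0010> equals -sqrt(2)*I/2.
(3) The final state's coefficient on |0000> equals sqrt(2)/2.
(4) The final state's coefficient on |1110> equals 0.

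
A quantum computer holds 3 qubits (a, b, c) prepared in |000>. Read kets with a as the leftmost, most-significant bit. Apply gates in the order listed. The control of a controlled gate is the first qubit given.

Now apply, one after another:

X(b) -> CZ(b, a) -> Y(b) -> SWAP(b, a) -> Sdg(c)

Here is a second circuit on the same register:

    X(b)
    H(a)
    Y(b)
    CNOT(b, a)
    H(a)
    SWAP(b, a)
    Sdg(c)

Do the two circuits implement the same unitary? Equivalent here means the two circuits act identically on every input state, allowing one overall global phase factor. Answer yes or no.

No — the two circuits implement different unitaries, even allowing a global phase.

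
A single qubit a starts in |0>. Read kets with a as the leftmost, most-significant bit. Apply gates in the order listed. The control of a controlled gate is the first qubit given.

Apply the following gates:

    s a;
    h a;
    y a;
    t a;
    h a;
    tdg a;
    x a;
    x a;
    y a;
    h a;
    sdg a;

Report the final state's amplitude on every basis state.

The resulting statevector has amplitude -1/2 on |0>, sqrt(2)*(-exp(3*I*pi/4) + exp(I*pi/4) + 2*I)/4 on |1>.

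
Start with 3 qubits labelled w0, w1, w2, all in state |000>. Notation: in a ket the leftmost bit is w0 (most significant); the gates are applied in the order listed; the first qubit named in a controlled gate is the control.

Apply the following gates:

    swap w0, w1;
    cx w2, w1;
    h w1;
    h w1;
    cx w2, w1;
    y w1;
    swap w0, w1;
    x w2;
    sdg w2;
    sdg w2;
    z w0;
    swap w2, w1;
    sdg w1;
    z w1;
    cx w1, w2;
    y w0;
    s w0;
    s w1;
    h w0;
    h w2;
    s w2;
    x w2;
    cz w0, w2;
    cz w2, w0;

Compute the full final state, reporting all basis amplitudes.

The final amplitudes are 0 on |000>, 0 on |001>, I/2 on |010>, -1/2 on |011>, 0 on |100>, 0 on |101>, I/2 on |110>, -1/2 on |111>. Key observation: the block from step 2 through step 5 cancels to the identity and can be dropped.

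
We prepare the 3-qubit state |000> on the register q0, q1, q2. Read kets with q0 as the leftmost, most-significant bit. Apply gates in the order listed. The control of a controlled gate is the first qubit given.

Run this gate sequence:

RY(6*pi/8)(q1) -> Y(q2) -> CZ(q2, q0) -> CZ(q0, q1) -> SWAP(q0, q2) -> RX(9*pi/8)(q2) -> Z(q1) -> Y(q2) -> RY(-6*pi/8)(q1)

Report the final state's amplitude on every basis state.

After the circuit, the state carries amplitude 0 on |000>, 0 on |001>, 0 on |010>, 0 on |011>, sqrt(2)*I*cos(pi/16)/2 on |100>, -sqrt(2)*sin(pi/16)/2 on |101>, sqrt(2)*I*cos(pi/16)/2 on |110>, -sqrt(2)*sin(pi/16)/2 on |111>.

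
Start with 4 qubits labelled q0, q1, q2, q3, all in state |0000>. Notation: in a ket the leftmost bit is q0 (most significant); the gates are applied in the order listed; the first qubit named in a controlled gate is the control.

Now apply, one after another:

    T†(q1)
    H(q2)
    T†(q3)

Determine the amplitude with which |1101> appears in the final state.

|1101> carries amplitude 0 in the final state.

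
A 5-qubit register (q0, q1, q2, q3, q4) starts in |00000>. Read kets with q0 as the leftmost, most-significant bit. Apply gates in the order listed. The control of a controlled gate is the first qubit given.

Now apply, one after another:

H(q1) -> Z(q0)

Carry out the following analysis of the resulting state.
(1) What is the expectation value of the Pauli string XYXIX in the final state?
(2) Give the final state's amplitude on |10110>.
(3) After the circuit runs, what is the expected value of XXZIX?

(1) In the final state, XYXIX has expectation 0.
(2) |10110> carries amplitude 0 in the final state.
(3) The observable XXZIX averages to 0.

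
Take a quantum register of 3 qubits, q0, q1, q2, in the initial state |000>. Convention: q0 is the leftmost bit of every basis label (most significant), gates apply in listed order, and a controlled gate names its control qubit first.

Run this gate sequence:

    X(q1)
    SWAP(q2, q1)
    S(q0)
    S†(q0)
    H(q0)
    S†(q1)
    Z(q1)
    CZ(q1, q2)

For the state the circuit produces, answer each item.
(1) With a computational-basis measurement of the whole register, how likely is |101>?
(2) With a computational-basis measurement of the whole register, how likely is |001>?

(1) A full measurement returns |101> with probability 1/2.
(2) The probability of measuring |001> is 1/2.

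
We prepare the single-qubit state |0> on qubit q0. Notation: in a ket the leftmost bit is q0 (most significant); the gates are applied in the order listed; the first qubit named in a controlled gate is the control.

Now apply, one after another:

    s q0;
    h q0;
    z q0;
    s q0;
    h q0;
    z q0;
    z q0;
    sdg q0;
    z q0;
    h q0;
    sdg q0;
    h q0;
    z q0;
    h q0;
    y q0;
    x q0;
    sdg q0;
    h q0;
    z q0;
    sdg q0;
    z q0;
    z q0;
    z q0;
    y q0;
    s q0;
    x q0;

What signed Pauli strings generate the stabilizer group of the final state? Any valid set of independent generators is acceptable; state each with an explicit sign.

The stabilizer group can be generated by +X, among other valid generating sets.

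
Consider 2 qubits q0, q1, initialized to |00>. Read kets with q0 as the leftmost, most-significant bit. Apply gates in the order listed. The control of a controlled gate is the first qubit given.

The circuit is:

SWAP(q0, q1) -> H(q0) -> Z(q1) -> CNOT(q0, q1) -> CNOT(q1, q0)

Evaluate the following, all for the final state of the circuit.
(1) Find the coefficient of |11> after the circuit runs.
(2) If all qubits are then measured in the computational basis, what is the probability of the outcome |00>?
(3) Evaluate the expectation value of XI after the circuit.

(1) |11> carries amplitude 0 in the final state.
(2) A full measurement returns |00> with probability 1/2.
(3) The observable XI averages to 0.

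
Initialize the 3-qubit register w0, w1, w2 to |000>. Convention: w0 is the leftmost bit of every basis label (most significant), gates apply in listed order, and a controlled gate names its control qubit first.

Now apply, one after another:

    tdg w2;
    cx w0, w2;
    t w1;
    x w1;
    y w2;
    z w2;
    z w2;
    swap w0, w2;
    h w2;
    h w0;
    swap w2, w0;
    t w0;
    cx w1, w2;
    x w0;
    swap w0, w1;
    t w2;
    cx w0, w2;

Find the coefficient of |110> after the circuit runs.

|110> carries amplitude exp(3*I*pi/4)/2 in the final state.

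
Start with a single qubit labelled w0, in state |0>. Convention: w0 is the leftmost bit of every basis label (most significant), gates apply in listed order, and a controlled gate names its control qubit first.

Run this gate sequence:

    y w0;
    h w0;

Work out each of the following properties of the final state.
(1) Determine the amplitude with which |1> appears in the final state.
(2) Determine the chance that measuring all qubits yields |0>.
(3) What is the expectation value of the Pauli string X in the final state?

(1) The final state's coefficient on |1> equals -sqrt(2)*I/2.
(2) The probability of measuring |0> is 1/2.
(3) In the final state, X has expectation -1.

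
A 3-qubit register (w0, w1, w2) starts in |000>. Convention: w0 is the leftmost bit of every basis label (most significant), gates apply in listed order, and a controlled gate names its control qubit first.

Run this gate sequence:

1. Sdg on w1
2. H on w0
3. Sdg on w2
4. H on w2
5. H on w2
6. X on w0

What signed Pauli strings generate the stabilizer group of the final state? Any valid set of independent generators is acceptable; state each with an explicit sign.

The final state is stabilized by the group generated by +XII, +IZI, +IIZ; other independent generating sets are equally valid.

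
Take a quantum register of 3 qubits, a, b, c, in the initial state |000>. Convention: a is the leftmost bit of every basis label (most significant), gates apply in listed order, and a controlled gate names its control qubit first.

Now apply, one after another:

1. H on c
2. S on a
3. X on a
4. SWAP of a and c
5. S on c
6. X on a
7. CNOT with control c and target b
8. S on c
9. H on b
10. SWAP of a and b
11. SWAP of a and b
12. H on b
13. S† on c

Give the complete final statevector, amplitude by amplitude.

The final amplitudes are sqrt(2)*I/2 on |011>, sqrt(2)*I/2 on |111>, and 0 on every other basis state. Key observation: gates 8-13 undo each other exactly, leaving only the rest of the circuit to track.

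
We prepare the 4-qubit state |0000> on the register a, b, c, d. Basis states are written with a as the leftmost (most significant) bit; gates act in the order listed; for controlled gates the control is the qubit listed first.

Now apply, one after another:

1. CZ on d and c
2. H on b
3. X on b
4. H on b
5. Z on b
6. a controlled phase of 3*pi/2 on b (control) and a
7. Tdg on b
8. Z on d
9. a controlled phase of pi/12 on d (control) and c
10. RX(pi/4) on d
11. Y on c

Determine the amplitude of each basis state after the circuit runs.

The final amplitudes are I*sqrt(sqrt(2) + 2)/2 on |0010>, sqrt(2 - sqrt(2))/2 on |0011>, and 0 on every other basis state. Key observation: steps 2-5 multiply out to the identity, so the circuit reduces to the remaining gates.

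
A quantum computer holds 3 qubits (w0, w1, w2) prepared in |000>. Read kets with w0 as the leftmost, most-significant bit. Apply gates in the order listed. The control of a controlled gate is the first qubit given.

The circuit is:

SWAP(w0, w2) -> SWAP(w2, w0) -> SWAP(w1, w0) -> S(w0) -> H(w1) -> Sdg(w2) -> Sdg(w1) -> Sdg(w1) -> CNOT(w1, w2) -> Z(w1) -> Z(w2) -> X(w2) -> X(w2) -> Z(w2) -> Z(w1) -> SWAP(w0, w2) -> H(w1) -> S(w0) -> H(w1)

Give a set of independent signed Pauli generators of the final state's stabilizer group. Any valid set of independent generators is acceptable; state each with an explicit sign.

One valid set of independent stabilizer generators is -XYI, +ZZI, +IIZ (any independent generating set of the same group is equally correct). Key observation: gates 10-15 undo each other exactly, leaving only the rest of the circuit to track.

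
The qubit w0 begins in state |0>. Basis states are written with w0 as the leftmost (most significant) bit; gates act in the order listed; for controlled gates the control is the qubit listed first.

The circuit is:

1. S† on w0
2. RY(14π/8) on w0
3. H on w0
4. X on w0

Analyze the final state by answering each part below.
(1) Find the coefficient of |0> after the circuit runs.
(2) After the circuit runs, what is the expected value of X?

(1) The final state's coefficient on |0> equals sqrt(2)*(-sqrt(sqrt(2) + 2) - sqrt(2 - sqrt(2)))/4.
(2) In the final state, X has expectation sqrt(2)/2.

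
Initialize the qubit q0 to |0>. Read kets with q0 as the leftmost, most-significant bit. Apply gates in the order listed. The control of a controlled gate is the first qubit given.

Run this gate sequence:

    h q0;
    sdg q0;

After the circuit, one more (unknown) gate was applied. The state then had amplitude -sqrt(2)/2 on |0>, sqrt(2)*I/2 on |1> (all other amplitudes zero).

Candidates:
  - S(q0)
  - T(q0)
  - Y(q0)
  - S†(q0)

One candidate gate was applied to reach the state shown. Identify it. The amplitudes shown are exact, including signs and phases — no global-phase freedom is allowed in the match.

It was Y(q0) that produced the state shown.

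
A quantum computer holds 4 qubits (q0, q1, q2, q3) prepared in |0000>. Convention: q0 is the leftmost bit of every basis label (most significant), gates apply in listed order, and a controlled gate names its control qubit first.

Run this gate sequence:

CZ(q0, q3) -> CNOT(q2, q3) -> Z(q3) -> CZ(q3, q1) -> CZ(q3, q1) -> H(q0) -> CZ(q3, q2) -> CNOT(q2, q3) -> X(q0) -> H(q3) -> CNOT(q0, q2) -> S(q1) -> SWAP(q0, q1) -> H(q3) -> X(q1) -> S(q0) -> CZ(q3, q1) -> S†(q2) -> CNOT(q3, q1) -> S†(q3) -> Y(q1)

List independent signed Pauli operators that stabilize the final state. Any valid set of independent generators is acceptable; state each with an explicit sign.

One valid set of independent stabilizer generators is +IXYI, +ZIII, +IZZI, +IIIZ (any independent generating set of the same group is equally correct).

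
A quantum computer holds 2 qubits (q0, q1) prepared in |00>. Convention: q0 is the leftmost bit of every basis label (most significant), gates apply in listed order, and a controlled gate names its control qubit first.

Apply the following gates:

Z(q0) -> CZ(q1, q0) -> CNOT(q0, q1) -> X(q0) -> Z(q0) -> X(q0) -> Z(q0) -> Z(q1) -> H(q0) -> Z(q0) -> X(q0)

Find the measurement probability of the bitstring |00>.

A full measurement returns |00> with probability 1/2.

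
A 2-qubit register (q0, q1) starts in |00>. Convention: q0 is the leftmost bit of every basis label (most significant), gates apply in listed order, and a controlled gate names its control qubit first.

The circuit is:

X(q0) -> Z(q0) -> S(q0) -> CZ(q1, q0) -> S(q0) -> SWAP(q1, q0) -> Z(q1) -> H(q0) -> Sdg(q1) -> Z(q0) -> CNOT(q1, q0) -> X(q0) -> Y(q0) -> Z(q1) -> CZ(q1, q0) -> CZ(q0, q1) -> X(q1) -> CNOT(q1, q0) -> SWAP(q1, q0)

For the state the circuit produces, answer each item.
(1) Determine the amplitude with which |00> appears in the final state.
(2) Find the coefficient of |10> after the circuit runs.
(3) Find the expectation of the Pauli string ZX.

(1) |00> carries amplitude sqrt(2)/2 in the final state.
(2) |10> carries amplitude 0 in the final state.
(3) In the final state, ZX has expectation 1.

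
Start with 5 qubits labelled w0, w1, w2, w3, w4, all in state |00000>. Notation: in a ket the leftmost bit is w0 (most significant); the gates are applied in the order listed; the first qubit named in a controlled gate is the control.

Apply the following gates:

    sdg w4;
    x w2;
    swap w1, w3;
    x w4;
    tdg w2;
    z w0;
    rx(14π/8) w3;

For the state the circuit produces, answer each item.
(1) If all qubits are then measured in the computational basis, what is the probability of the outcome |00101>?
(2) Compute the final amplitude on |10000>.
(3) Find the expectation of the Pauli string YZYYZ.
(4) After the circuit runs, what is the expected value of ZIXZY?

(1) The probability of measuring |00101> is sqrt(2)/4 + 1/2.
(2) The amplitude on |10000> is 0.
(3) The observable YZYYZ averages to 0.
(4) The expectation value of ZIXZY is 0.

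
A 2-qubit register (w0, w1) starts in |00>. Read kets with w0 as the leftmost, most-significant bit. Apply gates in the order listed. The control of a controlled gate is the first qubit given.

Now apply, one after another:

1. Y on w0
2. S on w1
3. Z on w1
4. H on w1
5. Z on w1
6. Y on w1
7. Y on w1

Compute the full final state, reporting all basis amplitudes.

After the circuit, the state carries amplitude 0 on |00>, 0 on |01>, sqrt(2)*I/2 on |10>, -sqrt(2)*I/2 on |11>.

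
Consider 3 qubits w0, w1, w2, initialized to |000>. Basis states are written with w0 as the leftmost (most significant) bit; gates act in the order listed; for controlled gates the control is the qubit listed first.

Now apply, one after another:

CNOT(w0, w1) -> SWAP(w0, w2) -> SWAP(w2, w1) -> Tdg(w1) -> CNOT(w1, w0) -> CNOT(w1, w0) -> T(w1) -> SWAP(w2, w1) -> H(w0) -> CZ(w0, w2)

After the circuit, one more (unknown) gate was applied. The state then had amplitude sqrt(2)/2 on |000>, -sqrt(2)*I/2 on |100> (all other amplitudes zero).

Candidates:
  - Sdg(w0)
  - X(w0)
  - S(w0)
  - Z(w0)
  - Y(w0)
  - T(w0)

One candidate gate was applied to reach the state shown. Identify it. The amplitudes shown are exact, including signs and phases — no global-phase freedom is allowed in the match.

The unique candidate consistent with the amplitudes is Sdg(w0). Key observation: steps 3-8 multiply out to the identity, so the circuit reduces to the remaining gates.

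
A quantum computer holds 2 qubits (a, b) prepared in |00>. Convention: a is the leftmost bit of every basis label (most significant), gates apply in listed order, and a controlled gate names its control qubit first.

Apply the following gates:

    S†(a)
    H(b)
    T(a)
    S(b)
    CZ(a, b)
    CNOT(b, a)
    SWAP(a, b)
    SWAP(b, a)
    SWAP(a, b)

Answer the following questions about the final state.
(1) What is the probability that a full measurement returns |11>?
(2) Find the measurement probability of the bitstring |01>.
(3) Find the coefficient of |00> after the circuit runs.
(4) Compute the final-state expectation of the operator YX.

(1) A full measurement returns |11> with probability 1/2.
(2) A full measurement returns |01> with probability 0.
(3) The final state's coefficient on |00> equals sqrt(2)/2.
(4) In the final state, YX has expectation 1.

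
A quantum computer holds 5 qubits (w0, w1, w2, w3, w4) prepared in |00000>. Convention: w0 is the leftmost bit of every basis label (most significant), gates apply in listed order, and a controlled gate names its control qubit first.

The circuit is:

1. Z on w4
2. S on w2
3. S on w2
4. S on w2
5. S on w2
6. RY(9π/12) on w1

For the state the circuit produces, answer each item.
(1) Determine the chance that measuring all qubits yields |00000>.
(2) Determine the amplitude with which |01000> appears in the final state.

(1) A full measurement returns |00000> with probability 1/2 - sqrt(2)/4.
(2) The final state's coefficient on |01000> equals sqrt(sqrt(2) + 2)/2.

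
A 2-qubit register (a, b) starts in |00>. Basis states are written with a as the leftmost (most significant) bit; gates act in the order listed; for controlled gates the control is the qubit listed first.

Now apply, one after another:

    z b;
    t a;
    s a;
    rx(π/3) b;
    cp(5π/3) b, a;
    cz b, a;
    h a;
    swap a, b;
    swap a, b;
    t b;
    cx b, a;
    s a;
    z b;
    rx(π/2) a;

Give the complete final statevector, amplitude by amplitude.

After the circuit, the state carries amplitude sqrt(3)/2 on |00>, exp(3*I*pi/4)/2 on |01>, 0 on |10>, 0 on |11>.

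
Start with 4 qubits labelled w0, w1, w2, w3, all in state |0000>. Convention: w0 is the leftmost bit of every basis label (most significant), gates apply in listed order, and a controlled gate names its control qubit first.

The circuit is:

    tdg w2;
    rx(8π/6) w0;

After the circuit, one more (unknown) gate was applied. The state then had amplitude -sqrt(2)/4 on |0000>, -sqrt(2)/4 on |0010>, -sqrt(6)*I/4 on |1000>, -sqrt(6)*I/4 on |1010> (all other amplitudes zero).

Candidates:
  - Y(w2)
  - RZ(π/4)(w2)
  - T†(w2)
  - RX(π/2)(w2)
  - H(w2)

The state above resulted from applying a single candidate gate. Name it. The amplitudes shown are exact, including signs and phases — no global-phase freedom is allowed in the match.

The applied gate was H(w2).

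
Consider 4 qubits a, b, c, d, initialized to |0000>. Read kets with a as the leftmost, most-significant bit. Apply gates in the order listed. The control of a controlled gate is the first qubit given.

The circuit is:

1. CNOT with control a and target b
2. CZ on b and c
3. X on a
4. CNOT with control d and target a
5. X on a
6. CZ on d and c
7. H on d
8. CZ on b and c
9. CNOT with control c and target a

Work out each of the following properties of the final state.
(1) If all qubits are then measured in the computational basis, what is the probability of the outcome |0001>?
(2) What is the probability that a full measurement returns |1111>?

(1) A full measurement returns |0001> with probability 1/2.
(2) Outcome |1111> occurs with probability 0.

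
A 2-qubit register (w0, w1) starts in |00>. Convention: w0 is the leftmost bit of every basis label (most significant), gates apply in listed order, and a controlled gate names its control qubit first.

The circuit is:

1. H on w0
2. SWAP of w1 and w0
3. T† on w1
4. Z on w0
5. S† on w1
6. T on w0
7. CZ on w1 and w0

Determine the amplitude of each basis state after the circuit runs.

The final amplitudes are sqrt(2)/2 on |00>, -sqrt(2)*exp(I*pi/4)/2 on |01>, 0 on |10>, 0 on |11>.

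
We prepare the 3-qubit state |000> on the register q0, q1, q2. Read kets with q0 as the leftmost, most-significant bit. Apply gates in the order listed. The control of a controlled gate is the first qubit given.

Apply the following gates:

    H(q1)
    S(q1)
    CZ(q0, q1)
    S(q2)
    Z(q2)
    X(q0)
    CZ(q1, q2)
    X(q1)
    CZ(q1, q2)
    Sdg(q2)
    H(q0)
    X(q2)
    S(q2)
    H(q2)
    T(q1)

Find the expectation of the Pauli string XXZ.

The observable XXZ averages to 0.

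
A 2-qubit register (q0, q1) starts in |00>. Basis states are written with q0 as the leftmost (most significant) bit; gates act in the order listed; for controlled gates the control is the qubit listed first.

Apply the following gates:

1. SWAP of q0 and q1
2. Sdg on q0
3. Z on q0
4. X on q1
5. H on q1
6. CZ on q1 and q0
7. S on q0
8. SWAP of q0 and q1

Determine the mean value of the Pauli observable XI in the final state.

In the final state, XI has expectation -1.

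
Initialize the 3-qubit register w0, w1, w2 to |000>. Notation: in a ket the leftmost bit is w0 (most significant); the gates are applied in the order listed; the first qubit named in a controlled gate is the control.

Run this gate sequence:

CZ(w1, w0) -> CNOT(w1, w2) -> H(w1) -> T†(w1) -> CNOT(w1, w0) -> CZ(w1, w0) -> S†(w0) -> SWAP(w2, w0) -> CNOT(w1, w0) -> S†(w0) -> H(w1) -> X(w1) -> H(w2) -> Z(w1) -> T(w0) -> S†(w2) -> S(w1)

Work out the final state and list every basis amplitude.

After the circuit, the state carries amplitude sqrt(2)/4 on |000>, -sqrt(2)*I/4 on |001>, -sqrt(2)*I/4 on |010>, -sqrt(2)/4 on |011>, -sqrt(2)/4 on |100>, -sqrt(2)*I/4 on |101>, -sqrt(2)*I/4 on |110>, sqrt(2)/4 on |111>.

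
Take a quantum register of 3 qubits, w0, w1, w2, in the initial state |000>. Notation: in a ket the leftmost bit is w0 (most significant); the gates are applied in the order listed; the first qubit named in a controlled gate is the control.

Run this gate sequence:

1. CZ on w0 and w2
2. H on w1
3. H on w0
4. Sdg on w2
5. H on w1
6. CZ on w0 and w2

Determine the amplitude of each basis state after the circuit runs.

The resulting statevector has amplitude sqrt(2)/2 on |000>, sqrt(2)/2 on |100>, and 0 on every other basis state.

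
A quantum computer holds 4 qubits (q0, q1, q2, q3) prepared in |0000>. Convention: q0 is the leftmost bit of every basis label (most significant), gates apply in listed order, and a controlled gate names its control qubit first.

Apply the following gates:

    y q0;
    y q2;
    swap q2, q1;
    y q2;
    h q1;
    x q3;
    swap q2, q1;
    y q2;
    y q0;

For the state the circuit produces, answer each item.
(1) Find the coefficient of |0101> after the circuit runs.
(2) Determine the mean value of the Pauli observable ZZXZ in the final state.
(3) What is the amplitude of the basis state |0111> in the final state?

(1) |0101> carries amplitude -sqrt(2)*I/2 in the final state.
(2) In the final state, ZZXZ has expectation 1.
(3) The final state's coefficient on |0111> equals -sqrt(2)*I/2.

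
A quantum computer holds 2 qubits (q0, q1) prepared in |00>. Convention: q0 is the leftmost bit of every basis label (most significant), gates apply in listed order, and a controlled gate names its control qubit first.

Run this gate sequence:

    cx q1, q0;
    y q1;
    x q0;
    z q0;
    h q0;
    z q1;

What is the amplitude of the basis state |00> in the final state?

The final state's coefficient on |00> equals 0.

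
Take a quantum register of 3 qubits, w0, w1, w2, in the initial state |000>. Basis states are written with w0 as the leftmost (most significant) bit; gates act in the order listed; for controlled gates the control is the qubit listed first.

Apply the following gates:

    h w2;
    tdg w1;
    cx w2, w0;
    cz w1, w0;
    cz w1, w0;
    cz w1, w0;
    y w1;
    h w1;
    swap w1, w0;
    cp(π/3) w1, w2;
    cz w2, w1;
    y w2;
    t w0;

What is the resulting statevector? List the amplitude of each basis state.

The resulting statevector has amplitude 0 on |000>, -1/2 on |001>, -exp(I*pi/3)/2 on |010>, 0 on |011>, 0 on |100>, exp(I*pi/4)/2 on |101>, exp(7*I*pi/12)/2 on |110>, 0 on |111>.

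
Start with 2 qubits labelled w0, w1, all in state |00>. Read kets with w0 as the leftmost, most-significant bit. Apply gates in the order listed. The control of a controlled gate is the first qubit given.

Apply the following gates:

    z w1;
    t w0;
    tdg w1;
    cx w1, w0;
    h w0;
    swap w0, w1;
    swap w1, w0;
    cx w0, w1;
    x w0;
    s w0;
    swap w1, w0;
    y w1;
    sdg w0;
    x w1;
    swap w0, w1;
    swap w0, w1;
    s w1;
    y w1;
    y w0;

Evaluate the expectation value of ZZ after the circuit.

The expectation value of ZZ is -1.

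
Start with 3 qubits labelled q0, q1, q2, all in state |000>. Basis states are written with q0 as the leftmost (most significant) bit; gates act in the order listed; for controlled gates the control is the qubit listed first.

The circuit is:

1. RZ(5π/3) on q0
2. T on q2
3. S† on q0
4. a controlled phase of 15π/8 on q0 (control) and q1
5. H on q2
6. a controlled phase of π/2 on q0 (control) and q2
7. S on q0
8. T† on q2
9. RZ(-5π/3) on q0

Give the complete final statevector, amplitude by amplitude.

The final amplitudes are sqrt(2)/2 on |000>, -sqrt(2)*exp(3*I*pi/4)/2 on |001>, and 0 on every other basis state.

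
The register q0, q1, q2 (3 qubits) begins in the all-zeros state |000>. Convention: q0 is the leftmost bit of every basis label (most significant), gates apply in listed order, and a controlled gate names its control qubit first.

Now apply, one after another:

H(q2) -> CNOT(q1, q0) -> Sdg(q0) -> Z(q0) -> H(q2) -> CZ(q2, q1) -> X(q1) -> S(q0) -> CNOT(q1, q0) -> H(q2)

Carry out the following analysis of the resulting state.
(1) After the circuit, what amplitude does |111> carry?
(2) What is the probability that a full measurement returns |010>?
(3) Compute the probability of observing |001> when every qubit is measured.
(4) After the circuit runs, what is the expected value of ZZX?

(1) |111> carries amplitude sqrt(2)/2 in the final state.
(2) A full measurement returns |010> with probability 0.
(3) The probability of measuring |001> is 0.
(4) The expectation value of ZZX is 1.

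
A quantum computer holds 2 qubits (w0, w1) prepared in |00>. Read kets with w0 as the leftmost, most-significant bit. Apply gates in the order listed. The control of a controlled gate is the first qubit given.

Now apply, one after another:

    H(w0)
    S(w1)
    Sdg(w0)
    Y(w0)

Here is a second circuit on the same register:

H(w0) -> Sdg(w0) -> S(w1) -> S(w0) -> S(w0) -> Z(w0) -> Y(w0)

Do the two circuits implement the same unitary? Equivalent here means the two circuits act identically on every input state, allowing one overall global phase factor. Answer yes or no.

Yes: on every input state the two circuits agree up to one overall phase factor.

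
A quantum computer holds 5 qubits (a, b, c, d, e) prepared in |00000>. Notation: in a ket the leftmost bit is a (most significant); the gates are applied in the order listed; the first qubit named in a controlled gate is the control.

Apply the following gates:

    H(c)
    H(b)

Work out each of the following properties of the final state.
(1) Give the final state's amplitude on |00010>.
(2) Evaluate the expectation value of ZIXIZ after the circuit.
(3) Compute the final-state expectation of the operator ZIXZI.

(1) |00010> carries amplitude 0 in the final state.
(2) The observable ZIXIZ averages to 1.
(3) In the final state, ZIXZI has expectation 1.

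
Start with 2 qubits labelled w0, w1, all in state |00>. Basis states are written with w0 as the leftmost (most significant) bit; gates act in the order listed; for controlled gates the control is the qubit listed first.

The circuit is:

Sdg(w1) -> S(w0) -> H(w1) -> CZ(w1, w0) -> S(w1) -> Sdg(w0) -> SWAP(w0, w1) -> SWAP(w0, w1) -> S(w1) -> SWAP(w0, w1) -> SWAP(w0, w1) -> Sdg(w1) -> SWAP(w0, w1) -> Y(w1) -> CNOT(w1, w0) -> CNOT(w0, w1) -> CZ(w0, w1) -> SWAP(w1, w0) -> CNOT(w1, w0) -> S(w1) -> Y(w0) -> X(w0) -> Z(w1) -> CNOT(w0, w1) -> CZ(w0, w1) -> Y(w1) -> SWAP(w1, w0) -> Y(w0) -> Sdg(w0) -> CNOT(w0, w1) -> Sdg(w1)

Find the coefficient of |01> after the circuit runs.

The final state's coefficient on |01> equals -sqrt(2)/2. Key observation: steps 8-13 multiply out to the identity, so the circuit reduces to the remaining gates.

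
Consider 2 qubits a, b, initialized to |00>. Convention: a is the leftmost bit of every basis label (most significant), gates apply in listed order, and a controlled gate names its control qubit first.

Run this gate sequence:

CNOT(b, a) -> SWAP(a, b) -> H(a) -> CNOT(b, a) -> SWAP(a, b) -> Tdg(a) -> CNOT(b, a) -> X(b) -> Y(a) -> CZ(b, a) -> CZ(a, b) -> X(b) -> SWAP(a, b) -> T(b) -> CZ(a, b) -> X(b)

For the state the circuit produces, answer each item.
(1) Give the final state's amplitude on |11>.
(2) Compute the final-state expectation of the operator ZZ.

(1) |11> carries amplitude -sqrt(2)*I/2 in the final state.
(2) The expectation value of ZZ is 1.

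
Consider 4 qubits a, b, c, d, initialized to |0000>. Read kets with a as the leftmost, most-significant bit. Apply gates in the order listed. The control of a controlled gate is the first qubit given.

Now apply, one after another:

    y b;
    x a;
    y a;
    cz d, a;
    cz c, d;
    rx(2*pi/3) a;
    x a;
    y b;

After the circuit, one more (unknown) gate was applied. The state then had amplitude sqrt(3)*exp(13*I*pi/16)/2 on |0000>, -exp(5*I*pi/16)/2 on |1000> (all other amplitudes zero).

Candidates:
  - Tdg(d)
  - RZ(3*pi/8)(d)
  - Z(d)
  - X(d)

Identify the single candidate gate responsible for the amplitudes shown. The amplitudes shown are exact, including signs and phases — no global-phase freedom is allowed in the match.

The applied gate was RZ(3*pi/8)(d).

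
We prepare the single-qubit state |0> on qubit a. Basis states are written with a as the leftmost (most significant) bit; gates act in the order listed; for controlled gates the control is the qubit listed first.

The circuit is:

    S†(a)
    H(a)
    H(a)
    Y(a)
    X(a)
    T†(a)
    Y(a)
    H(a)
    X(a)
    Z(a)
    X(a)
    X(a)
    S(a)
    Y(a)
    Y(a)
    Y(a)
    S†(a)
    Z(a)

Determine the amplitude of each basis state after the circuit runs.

The resulting statevector has amplitude sqrt(2)/2 on |0>, -sqrt(2)/2 on |1>.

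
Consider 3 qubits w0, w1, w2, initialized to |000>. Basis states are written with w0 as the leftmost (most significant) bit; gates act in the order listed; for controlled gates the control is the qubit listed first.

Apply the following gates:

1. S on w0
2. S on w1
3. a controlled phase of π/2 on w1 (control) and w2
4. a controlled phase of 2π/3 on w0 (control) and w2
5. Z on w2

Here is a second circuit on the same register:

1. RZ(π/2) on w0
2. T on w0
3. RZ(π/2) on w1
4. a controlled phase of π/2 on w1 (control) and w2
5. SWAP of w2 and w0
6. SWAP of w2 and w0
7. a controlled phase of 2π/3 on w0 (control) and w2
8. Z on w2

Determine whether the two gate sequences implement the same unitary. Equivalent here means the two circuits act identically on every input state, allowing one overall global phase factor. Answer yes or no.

No, they are not equivalent — no single phase factor reconciles the two unitaries.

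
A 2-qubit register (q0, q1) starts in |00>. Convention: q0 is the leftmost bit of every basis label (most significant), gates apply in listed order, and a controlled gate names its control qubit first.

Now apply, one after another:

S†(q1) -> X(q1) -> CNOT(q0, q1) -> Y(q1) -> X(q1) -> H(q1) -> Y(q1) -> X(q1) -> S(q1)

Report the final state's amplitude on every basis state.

The final amplitudes are sqrt(2)/2 on |00>, sqrt(2)*I/2 on |01>, 0 on |10>, 0 on |11>.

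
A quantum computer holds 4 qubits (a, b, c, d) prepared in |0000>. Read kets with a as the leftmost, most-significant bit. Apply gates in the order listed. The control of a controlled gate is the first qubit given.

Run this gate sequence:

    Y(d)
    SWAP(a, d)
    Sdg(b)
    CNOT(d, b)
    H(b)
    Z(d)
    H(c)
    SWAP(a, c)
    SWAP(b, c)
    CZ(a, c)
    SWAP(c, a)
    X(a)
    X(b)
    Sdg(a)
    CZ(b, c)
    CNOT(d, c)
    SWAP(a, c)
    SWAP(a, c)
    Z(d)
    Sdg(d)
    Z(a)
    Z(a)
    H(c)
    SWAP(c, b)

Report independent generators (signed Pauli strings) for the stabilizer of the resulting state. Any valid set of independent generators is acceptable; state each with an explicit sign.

The final state is stabilized by the group generated by +XYII, -ZZII, +IIZI, +IIIZ; other independent generating sets are equally valid. Key observation: gates 17-18 undo each other exactly, leaving only the rest of the circuit to track.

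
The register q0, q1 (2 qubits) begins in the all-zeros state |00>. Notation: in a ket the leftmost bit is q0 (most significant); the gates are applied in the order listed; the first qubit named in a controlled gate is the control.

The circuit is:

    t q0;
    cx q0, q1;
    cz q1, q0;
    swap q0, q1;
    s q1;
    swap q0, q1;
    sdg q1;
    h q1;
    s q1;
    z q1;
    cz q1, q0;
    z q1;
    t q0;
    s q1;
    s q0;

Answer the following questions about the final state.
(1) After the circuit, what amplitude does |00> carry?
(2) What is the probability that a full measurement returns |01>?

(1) The final state's coefficient on |00> equals sqrt(2)/2.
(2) Outcome |01> occurs with probability 1/2.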